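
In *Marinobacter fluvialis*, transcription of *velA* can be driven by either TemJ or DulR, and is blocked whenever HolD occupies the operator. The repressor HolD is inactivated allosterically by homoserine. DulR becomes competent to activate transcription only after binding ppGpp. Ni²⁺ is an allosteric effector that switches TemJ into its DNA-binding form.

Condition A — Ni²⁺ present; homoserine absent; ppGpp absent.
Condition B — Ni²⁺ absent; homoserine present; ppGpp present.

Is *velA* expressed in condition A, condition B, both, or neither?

B only

Condition A:
Ni²⁺ is present, so TemJ is active.
Homoserine is absent, so HolD is active.
ppGpp is absent, so DulR is inactive.
With repressor HolD bound, *velA* is not transcribed.
→ *velA* is OFF in A.
Condition B:
Ni²⁺ is absent, so TemJ is inactive.
Homoserine is present, so HolD is inactive.
ppGpp is present, so DulR is active.
Activator DulR is present, so *velA* is transcribed.
→ *velA* is ON in B.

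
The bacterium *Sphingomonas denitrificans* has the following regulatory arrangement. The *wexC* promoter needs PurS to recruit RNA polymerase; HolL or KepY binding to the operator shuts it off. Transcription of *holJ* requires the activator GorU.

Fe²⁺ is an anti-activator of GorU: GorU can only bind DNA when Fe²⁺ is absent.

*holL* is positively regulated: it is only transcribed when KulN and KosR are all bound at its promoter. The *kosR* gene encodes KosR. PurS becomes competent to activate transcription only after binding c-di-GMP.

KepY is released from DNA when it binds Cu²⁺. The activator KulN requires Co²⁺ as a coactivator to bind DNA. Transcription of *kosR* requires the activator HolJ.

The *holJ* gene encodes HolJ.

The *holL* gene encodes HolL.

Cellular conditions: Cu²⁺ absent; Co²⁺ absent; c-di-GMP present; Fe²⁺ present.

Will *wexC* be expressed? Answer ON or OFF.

Co²⁺ is absent, so KulN is inactive.
Fe²⁺ is present, so GorU is inactive.
Required activator GorU is absent, so *holJ* is not transcribed.
So HolJ is not produced.
Required activator HolJ is absent, so *kosR* is not transcribed.
So KosR is not produced.
Required activator KulN is absent, so *holL* is not transcribed.
So HolL is not produced.
Cu²⁺ is absent, so KepY is active.
c-di-GMP is present, so PurS is active.
With repressor KepY bound, *wexC* is not transcribed.

OFF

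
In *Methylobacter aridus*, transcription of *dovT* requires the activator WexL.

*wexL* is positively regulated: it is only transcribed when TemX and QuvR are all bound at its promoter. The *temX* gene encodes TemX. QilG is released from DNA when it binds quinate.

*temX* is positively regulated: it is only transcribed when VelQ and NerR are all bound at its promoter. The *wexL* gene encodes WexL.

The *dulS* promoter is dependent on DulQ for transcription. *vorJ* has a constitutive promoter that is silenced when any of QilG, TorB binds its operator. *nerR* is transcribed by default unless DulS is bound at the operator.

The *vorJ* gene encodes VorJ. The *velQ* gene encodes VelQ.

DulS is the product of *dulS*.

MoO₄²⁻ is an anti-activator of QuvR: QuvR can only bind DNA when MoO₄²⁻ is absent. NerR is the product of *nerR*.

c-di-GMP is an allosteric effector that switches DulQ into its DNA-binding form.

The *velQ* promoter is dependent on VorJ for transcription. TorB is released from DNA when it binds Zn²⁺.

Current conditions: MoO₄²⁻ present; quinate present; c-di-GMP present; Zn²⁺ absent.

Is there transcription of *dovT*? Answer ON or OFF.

Quinate is present, so QilG is inactive.
Zn²⁺ is absent, so TorB is active.
With repressor TorB bound, *vorJ* is not transcribed.
So VorJ is not produced.
Required activator VorJ is absent, so *velQ* is not transcribed.
So VelQ is not produced.
c-di-GMP is present, so DulQ is active.
No repressor is bound and DulQ is active, so *dulS* is transcribed.
So DulS is produced and active.
With repressor DulS bound, *nerR* is not transcribed.
So NerR is not produced.
Required activator VelQ is absent, so *temX* is not transcribed.
So TemX is not produced.
MoO₄²⁻ is present, so QuvR is inactive.
Required activator TemX is absent, so *wexL* is not transcribed.
So WexL is not produced.
Required activator WexL is absent, so *dovT* is not transcribed.

OFF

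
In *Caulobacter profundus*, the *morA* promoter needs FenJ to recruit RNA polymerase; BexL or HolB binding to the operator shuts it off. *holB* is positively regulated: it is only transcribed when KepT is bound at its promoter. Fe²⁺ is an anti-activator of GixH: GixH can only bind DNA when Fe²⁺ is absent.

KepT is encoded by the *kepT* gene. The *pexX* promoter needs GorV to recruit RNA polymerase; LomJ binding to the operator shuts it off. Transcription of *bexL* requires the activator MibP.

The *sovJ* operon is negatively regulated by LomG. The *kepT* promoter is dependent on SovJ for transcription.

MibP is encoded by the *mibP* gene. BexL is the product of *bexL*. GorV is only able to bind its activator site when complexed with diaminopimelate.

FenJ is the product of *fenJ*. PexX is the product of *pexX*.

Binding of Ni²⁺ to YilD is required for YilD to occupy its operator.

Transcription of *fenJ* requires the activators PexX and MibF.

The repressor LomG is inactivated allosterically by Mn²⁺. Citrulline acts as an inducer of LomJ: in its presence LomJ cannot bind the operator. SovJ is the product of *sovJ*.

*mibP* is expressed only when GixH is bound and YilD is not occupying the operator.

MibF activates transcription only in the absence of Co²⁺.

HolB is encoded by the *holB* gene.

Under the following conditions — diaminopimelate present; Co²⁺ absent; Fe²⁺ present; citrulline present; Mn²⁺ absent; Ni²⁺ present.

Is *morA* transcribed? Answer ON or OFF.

ON

Diaminopimelate is present, so GorV is active.
Citrulline is present, so LomJ is inactive.
No repressor is bound and GorV is active, so *pexX* is transcribed.
So PexX is produced and active.
Co²⁺ is absent, so MibF is active.
No repressor is bound and PexX and MibF are active, so *fenJ* is transcribed.
So FenJ is produced and active.
Ni²⁺ is present, so YilD is active.
Fe²⁺ is present, so GixH is inactive.
With repressor YilD bound, *mibP* is not transcribed.
So MibP is not produced.
Required activator MibP is absent, so *bexL* is not transcribed.
So BexL is not produced.
Mn²⁺ is absent, so LomG is active.
With repressor LomG bound, *sovJ* is not transcribed.
So SovJ is not produced.
Required activator SovJ is absent, so *kepT* is not transcribed.
So KepT is not produced.
Required activator KepT is absent, so *holB* is not transcribed.
So HolB is not produced.
No repressor is bound and FenJ is active, so *morA* is transcribed.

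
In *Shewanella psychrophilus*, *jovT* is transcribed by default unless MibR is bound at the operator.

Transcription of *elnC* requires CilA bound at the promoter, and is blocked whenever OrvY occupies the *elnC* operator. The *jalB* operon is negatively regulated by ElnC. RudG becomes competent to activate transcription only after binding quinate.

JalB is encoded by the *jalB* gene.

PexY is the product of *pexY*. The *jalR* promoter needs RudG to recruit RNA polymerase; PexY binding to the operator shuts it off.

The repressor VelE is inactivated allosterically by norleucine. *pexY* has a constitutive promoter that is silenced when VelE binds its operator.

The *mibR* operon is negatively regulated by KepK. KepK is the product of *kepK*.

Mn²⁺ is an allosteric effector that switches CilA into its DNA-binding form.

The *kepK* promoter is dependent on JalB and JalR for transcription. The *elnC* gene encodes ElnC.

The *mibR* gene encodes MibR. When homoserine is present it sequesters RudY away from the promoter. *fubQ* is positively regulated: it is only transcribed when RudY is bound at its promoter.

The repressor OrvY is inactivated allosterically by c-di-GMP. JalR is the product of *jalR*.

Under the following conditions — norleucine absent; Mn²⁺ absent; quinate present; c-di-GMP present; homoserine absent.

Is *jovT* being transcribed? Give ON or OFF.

ON

Mn²⁺ is absent, so CilA is inactive.
c-di-GMP is present, so OrvY is inactive.
Required activator CilA is absent, so *elnC* is not transcribed.
So ElnC is not produced.
With no repressor bound, *jalB* is transcribed.
So JalB is produced and active.
Quinate is present, so RudG is active.
Norleucine is absent, so VelE is active.
With repressor VelE bound, *pexY* is not transcribed.
So PexY is not produced.
No repressor is bound and RudG is active, so *jalR* is transcribed.
So JalR is produced and active.
No repressor is bound and JalB and JalR are active, so *kepK* is transcribed.
So KepK is produced and active.
With repressor KepK bound, *mibR* is not transcribed.
So MibR is not produced.
With no repressor bound, *jovT* is transcribed.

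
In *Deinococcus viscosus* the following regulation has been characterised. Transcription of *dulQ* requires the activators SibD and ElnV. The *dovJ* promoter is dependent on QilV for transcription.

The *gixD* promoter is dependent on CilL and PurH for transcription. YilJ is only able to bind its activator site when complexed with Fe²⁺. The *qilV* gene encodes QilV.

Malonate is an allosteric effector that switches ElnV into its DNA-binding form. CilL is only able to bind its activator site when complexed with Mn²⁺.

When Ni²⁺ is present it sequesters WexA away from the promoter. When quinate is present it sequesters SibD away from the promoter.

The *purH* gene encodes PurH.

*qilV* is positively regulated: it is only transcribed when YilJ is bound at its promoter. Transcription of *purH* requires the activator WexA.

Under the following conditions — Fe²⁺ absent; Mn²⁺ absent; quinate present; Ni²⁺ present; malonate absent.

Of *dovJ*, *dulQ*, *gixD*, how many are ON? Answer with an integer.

Fe²⁺ is absent, so YilJ is inactive.
Required activator YilJ is absent, so *qilV* is not transcribed.
So QilV is not produced.
Required activator QilV is absent, so *dovJ* is not transcribed.
→ *dovJ* is OFF.
Quinate is present, so SibD is inactive.
Malonate is absent, so ElnV is inactive.
Required activator SibD is absent, so *dulQ* is not transcribed.
→ *dulQ* is OFF.
Mn²⁺ is absent, so CilL is inactive.
Ni²⁺ is present, so WexA is inactive.
Required activator WexA is absent, so *purH* is not transcribed.
So PurH is not produced.
Required activator CilL is absent, so *gixD* is not transcribed.
→ *gixD* is OFF.
0 of the 3 genes are transcribed.

0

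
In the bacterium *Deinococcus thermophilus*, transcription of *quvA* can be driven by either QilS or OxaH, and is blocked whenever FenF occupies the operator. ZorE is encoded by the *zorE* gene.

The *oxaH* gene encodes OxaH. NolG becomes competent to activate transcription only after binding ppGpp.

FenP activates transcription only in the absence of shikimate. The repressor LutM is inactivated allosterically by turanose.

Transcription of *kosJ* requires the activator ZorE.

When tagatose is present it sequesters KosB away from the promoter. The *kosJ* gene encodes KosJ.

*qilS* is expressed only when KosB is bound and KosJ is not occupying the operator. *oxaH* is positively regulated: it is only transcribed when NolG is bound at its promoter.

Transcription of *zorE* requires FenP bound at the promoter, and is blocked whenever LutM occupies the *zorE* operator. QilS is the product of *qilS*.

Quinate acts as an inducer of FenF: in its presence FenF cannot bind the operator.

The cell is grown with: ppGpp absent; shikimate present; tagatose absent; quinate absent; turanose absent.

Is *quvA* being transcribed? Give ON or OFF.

OFF

Tagatose is absent, so KosB is active.
Turanose is absent, so LutM is active.
Shikimate is present, so FenP is inactive.
With repressor LutM bound, *zorE* is not transcribed.
So ZorE is not produced.
Required activator ZorE is absent, so *kosJ* is not transcribed.
So KosJ is not produced.
No repressor is bound and KosB is active, so *qilS* is transcribed.
So QilS is produced and active.
Quinate is absent, so FenF is active.
ppGpp is absent, so NolG is inactive.
Required activator NolG is absent, so *oxaH* is not transcribed.
So OxaH is not produced.
With repressor FenF bound, *quvA* is not transcribed.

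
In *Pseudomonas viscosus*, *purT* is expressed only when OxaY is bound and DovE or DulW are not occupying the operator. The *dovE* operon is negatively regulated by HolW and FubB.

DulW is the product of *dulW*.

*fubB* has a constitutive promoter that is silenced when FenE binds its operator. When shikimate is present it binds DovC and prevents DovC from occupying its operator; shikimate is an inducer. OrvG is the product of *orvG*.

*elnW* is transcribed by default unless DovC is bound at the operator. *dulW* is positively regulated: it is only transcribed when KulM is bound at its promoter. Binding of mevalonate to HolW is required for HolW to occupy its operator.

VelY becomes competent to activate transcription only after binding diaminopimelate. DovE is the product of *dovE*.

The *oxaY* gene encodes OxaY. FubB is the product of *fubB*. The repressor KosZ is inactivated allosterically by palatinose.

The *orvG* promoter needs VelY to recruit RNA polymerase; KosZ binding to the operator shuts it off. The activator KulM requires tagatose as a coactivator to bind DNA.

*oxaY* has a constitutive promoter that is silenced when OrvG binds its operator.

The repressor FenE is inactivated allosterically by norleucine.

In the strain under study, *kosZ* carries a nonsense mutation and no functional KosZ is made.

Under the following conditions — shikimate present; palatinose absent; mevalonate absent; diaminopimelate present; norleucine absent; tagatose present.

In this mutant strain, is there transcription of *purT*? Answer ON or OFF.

OFF

KosZ is non-functional in this strain, so it has no effect.
Diaminopimelate is present, so VelY is active.
No repressor is bound and VelY is active, so *orvG* is transcribed.
So OrvG is produced and active.
With repressor OrvG bound, *oxaY* is not transcribed.
So OxaY is not produced.
Mevalonate is absent, so HolW is inactive.
Norleucine is absent, so FenE is active.
With repressor FenE bound, *fubB* is not transcribed.
So FubB is not produced.
With no repressor bound, *dovE* is transcribed.
So DovE is produced and active.
Tagatose is present, so KulM is active.
No repressor is bound and KulM is active, so *dulW* is transcribed.
So DulW is produced and active.
With repressor DovE bound, *purT* is not transcribed.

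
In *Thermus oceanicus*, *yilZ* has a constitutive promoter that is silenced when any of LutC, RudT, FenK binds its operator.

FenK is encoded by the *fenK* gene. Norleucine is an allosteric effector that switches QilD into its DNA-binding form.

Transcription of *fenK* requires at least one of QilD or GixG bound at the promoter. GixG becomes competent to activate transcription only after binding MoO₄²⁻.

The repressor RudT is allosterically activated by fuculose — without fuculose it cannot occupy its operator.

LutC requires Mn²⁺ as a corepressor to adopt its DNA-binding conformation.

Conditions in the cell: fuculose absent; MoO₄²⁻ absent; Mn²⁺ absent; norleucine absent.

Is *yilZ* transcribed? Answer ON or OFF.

Mn²⁺ is absent, so LutC is inactive.
Fuculose is absent, so RudT is inactive.
Norleucine is absent, so QilD is inactive.
MoO₄²⁻ is absent, so GixG is inactive.
No activator is available at the *fenK* promoter, so *fenK* is not transcribed.
So FenK is not produced.
With no repressor bound, *yilZ* is transcribed.

ON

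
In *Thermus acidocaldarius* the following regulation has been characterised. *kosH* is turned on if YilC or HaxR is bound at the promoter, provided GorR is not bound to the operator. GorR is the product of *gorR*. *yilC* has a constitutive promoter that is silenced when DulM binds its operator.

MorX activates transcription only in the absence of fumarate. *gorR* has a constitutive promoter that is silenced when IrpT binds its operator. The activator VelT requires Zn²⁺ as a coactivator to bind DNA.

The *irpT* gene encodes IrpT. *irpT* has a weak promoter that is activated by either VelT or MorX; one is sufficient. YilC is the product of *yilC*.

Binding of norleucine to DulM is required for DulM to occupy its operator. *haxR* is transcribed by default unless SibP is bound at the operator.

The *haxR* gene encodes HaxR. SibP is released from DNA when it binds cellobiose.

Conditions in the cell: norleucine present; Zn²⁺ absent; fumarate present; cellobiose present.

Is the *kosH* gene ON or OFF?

Norleucine is present, so DulM is active.
With repressor DulM bound, *yilC* is not transcribed.
So YilC is not produced.
Cellobiose is present, so SibP is inactive.
With no repressor bound, *haxR* is transcribed.
So HaxR is produced and active.
Zn²⁺ is absent, so VelT is inactive.
Fumarate is present, so MorX is inactive.
No activator is available at the *irpT* promoter, so *irpT* is not transcribed.
So IrpT is not produced.
With no repressor bound, *gorR* is transcribed.
So GorR is produced and active.
With repressor GorR bound, *kosH* is not transcribed.

OFF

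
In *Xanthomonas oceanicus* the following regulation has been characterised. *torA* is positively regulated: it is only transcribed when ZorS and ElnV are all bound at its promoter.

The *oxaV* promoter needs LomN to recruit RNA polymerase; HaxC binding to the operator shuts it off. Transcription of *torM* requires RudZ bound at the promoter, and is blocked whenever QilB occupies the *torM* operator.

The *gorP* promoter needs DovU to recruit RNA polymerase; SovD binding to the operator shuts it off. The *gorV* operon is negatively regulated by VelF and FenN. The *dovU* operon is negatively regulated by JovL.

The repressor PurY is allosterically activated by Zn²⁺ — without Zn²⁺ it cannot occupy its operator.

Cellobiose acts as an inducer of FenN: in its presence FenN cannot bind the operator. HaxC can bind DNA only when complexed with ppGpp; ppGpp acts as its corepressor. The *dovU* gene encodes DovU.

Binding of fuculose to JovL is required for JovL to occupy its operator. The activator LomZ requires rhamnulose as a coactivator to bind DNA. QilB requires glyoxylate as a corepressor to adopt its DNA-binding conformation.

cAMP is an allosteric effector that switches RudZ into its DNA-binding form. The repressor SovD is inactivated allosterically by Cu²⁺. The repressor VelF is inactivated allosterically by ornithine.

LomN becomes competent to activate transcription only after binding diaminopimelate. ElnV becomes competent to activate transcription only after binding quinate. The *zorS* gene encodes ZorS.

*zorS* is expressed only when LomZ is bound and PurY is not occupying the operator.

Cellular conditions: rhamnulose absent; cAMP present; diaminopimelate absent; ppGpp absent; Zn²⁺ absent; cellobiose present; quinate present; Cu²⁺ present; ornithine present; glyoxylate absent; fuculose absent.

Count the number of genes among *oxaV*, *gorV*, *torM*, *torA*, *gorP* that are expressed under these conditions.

3

ppGpp is absent, so HaxC is inactive.
Diaminopimelate is absent, so LomN is inactive.
Required activator LomN is absent, so *oxaV* is not transcribed.
→ *oxaV* is OFF.
Ornithine is present, so VelF is inactive.
Cellobiose is present, so FenN is inactive.
With no repressor bound, *gorV* is transcribed.
→ *gorV* is ON.
cAMP is present, so RudZ is active.
Glyoxylate is absent, so QilB is inactive.
No repressor is bound and RudZ is active, so *torM* is transcribed.
→ *torM* is ON.
Zn²⁺ is absent, so PurY is inactive.
Rhamnulose is absent, so LomZ is inactive.
Required activator LomZ is absent, so *zorS* is not transcribed.
So ZorS is not produced.
Quinate is present, so ElnV is active.
Required activator ZorS is absent, so *torA* is not transcribed.
→ *torA* is OFF.
Fuculose is absent, so JovL is inactive.
With no repressor bound, *dovU* is transcribed.
So DovU is produced and active.
Cu²⁺ is present, so SovD is inactive.
No repressor is bound and DovU is active, so *gorP* is transcribed.
→ *gorP* is ON.
3 of the 5 genes are transcribed.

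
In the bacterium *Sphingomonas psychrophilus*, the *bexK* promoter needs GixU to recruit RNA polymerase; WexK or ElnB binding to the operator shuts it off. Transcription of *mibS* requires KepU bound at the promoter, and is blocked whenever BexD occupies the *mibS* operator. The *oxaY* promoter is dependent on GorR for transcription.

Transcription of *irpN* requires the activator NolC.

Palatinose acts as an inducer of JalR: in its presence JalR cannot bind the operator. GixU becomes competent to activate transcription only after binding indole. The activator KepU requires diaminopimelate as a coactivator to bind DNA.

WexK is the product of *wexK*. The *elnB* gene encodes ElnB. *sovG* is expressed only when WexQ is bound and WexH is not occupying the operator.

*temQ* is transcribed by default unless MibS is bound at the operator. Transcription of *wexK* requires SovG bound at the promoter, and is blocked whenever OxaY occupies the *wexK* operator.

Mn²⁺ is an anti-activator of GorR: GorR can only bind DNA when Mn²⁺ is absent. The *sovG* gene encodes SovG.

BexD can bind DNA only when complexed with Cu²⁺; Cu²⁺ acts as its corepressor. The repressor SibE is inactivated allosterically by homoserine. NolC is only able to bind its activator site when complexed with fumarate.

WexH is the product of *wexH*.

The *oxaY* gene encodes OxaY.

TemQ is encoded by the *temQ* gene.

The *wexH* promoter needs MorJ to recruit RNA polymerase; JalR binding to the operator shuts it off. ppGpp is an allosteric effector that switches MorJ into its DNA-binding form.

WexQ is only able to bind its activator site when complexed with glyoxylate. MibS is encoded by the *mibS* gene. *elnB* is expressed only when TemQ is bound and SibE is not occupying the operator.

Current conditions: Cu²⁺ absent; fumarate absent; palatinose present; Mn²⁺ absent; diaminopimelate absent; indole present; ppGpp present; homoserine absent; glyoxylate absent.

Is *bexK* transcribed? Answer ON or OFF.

Glyoxylate is absent, so WexQ is inactive.
Palatinose is present, so JalR is inactive.
ppGpp is present, so MorJ is active.
No repressor is bound and MorJ is active, so *wexH* is transcribed.
So WexH is produced and active.
With repressor WexH bound, *sovG* is not transcribed.
So SovG is not produced.
Mn²⁺ is absent, so GorR is active.
No repressor is bound and GorR is active, so *oxaY* is transcribed.
So OxaY is produced and active.
With repressor OxaY bound, *wexK* is not transcribed.
So WexK is not produced.
Indole is present, so GixU is active.
Diaminopimelate is absent, so KepU is inactive.
Cu²⁺ is absent, so BexD is inactive.
Required activator KepU is absent, so *mibS* is not transcribed.
So MibS is not produced.
With no repressor bound, *temQ* is transcribed.
So TemQ is produced and active.
Homoserine is absent, so SibE is active.
With repressor SibE bound, *elnB* is not transcribed.
So ElnB is not produced.
No repressor is bound and GixU is active, so *bexK* is transcribed.

ON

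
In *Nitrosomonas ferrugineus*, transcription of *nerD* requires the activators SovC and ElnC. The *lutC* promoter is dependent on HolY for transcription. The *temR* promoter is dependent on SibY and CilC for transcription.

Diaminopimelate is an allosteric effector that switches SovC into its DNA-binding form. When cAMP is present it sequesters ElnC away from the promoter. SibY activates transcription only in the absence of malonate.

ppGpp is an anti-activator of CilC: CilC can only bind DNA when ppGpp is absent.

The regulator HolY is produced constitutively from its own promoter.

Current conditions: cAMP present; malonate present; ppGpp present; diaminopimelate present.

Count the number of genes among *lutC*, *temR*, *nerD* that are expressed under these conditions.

HolY is produced constitutively and is active.
No repressor is bound and HolY is active, so *lutC* is transcribed.
→ *lutC* is ON.
Malonate is present, so SibY is inactive.
ppGpp is present, so CilC is inactive.
Required activator SibY is absent, so *temR* is not transcribed.
→ *temR* is OFF.
Diaminopimelate is present, so SovC is active.
cAMP is present, so ElnC is inactive.
Required activator ElnC is absent, so *nerD* is not transcribed.
→ *nerD* is OFF.
1 of the 3 genes is transcribed.

1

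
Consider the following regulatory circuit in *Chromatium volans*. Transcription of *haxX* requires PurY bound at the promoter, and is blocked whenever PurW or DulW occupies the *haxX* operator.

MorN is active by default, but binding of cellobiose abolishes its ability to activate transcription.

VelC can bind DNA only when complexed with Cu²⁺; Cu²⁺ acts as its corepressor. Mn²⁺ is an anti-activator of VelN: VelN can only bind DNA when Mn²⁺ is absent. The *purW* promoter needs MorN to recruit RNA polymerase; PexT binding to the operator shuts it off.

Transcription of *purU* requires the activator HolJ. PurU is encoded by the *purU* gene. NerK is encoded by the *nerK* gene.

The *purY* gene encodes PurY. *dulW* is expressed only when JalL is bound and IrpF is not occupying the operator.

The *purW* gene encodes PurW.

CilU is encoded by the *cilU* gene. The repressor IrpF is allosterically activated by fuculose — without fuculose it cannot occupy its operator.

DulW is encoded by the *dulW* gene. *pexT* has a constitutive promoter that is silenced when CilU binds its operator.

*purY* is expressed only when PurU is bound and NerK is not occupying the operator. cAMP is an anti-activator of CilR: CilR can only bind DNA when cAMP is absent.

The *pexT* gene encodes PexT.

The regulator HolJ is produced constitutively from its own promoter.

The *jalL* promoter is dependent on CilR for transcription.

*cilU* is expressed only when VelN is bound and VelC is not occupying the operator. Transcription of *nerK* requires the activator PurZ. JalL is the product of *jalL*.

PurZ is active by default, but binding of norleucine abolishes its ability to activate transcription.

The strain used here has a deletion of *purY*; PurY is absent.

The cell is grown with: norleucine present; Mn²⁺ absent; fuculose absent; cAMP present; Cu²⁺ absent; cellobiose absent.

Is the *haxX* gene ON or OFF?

OFF

Cellobiose is absent, so MorN is active.
Mn²⁺ is absent, so VelN is active.
Cu²⁺ is absent, so VelC is inactive.
No repressor is bound and VelN is active, so *cilU* is transcribed.
So CilU is produced and active.
With repressor CilU bound, *pexT* is not transcribed.
So PexT is not produced.
No repressor is bound and MorN is active, so *purW* is transcribed.
So PurW is produced and active.
cAMP is present, so CilR is inactive.
Required activator CilR is absent, so *jalL* is not transcribed.
So JalL is not produced.
Fuculose is absent, so IrpF is inactive.
Required activator JalL is absent, so *dulW* is not transcribed.
So DulW is not produced.
PurY is non-functional in this strain, so it has no effect.
With repressor PurW bound, *haxX* is not transcribed.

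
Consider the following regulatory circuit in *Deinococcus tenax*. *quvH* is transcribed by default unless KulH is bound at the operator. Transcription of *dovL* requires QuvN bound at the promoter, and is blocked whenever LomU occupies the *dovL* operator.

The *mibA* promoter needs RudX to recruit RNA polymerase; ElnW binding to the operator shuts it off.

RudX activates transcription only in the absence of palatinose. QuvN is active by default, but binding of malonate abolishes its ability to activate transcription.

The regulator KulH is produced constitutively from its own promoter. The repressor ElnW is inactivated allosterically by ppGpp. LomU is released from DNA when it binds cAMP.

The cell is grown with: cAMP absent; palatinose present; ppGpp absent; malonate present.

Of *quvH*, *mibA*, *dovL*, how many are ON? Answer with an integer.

KulH is produced constitutively and is active.
With repressor KulH bound, *quvH* is not transcribed.
→ *quvH* is OFF.
ppGpp is absent, so ElnW is active.
Palatinose is present, so RudX is inactive.
With repressor ElnW bound, *mibA* is not transcribed.
→ *mibA* is OFF.
cAMP is absent, so LomU is active.
Malonate is present, so QuvN is inactive.
With repressor LomU bound, *dovL* is not transcribed.
→ *dovL* is OFF.
0 of the 3 genes are transcribed.

0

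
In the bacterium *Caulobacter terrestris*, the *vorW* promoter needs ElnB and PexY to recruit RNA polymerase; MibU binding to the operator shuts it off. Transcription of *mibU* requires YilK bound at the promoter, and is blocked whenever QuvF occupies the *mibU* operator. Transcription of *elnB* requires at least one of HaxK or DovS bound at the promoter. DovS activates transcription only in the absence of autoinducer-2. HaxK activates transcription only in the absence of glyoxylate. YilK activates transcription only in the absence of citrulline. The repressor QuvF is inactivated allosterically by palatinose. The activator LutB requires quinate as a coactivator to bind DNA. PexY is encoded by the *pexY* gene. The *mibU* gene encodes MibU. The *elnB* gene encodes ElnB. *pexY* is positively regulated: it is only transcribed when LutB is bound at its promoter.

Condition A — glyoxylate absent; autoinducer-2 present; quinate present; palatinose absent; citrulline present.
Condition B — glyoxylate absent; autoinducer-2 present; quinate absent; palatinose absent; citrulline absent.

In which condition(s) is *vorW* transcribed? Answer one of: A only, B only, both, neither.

Condition A:
Glyoxylate is absent, so HaxK is active.
Autoinducer-2 is present, so DovS is inactive.
Activator HaxK is present, so *elnB* is transcribed.
So ElnB is produced and active.
Quinate is present, so LutB is active.
No repressor is bound and LutB is active, so *pexY* is transcribed.
So PexY is produced and active.
Palatinose is absent, so QuvF is active.
Citrulline is present, so YilK is inactive.
With repressor QuvF bound, *mibU* is not transcribed.
So MibU is not produced.
No repressor is bound and ElnB and PexY are active, so *vorW* is transcribed.
→ *vorW* is ON in A.
Condition B:
Glyoxylate is absent, so HaxK is active.
Autoinducer-2 is present, so DovS is inactive.
Activator HaxK is present, so *elnB* is transcribed.
So ElnB is produced and active.
Quinate is absent, so LutB is inactive.
Required activator LutB is absent, so *pexY* is not transcribed.
So PexY is not produced.
Palatinose is absent, so QuvF is active.
Citrulline is absent, so YilK is active.
With repressor QuvF bound, *mibU* is not transcribed.
So MibU is not produced.
Required activator PexY is absent, so *vorW* is not transcribed.
→ *vorW* is OFF in B.

A only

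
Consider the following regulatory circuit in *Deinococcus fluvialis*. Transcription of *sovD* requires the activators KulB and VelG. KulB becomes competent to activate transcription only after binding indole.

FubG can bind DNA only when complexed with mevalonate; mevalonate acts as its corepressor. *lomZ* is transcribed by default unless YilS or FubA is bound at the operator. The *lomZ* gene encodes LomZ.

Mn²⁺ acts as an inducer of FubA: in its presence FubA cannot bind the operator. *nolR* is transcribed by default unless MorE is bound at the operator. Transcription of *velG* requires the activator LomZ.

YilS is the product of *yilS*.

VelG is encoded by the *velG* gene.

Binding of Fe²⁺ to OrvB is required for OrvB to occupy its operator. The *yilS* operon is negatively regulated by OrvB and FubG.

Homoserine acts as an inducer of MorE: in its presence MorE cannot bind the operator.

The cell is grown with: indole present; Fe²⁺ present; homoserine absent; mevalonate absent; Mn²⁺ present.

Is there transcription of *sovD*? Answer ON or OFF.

Indole is present, so KulB is active.
Fe²⁺ is present, so OrvB is active.
Mevalonate is absent, so FubG is inactive.
With repressor OrvB bound, *yilS* is not transcribed.
So YilS is not produced.
Mn²⁺ is present, so FubA is inactive.
With no repressor bound, *lomZ* is transcribed.
So LomZ is produced and active.
No repressor is bound and LomZ is active, so *velG* is transcribed.
So VelG is produced and active.
No repressor is bound and KulB and VelG are active, so *sovD* is transcribed.

ON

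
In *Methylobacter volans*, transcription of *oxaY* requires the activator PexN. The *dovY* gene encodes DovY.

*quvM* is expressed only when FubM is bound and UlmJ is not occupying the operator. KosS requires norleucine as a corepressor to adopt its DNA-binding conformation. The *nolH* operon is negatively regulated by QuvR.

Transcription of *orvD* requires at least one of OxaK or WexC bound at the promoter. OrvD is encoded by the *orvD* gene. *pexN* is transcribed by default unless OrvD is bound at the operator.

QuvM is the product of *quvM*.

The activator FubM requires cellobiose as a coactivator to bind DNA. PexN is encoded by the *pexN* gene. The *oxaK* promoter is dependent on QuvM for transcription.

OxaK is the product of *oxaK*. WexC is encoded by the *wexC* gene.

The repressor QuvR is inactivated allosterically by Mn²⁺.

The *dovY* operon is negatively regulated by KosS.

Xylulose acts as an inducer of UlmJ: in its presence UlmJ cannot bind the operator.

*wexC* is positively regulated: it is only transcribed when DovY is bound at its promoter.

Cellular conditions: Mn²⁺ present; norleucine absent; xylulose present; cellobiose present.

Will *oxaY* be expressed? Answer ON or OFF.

Cellobiose is present, so FubM is active.
Xylulose is present, so UlmJ is inactive.
No repressor is bound and FubM is active, so *quvM* is transcribed.
So QuvM is produced and active.
No repressor is bound and QuvM is active, so *oxaK* is transcribed.
So OxaK is produced and active.
Norleucine is absent, so KosS is inactive.
With no repressor bound, *dovY* is transcribed.
So DovY is produced and active.
No repressor is bound and DovY is active, so *wexC* is transcribed.
So WexC is produced and active.
Activator OxaK is present, so *orvD* is transcribed.
So OrvD is produced and active.
With repressor OrvD bound, *pexN* is not transcribed.
So PexN is not produced.
Required activator PexN is absent, so *oxaY* is not transcribed.

OFF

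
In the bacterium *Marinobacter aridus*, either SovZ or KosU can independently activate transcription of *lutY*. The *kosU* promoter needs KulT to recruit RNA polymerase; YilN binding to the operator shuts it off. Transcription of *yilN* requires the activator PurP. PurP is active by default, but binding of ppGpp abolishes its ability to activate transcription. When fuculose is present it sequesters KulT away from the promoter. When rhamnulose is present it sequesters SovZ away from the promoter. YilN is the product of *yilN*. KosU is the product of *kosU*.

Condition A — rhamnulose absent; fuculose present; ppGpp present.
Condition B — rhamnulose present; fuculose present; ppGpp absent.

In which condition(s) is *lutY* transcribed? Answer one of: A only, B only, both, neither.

A only

Condition A:
Rhamnulose is absent, so SovZ is active.
Fuculose is present, so KulT is inactive.
ppGpp is present, so PurP is inactive.
Required activator PurP is absent, so *yilN* is not transcribed.
So YilN is not produced.
Required activator KulT is absent, so *kosU* is not transcribed.
So KosU is not produced.
Activator SovZ is present, so *lutY* is transcribed.
→ *lutY* is ON in A.
Condition B:
Rhamnulose is present, so SovZ is inactive.
Fuculose is present, so KulT is inactive.
ppGpp is absent, so PurP is active.
No repressor is bound and PurP is active, so *yilN* is transcribed.
So YilN is produced and active.
With repressor YilN bound, *kosU* is not transcribed.
So KosU is not produced.
No activator is available at the *lutY* promoter, so *lutY* is not transcribed.
→ *lutY* is OFF in B.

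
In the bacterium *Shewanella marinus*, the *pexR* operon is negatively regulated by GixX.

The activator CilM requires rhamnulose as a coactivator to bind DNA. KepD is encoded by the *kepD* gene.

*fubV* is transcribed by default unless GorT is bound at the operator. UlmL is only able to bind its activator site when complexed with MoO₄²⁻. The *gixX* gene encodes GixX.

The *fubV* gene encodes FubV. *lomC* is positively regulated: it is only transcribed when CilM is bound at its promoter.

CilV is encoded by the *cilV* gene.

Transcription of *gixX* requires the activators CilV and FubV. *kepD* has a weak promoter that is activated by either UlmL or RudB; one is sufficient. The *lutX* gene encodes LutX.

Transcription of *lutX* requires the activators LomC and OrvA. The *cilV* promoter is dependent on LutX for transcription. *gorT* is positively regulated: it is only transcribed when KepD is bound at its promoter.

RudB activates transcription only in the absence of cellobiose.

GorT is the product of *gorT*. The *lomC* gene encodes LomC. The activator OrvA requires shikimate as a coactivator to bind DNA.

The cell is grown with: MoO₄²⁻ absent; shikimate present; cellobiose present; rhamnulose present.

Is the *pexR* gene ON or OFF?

OFF

Rhamnulose is present, so CilM is active.
No repressor is bound and CilM is active, so *lomC* is transcribed.
So LomC is produced and active.
Shikimate is present, so OrvA is active.
No repressor is bound and LomC and OrvA are active, so *lutX* is transcribed.
So LutX is produced and active.
No repressor is bound and LutX is active, so *cilV* is transcribed.
So CilV is produced and active.
MoO₄²⁻ is absent, so UlmL is inactive.
Cellobiose is present, so RudB is inactive.
No activator is available at the *kepD* promoter, so *kepD* is not transcribed.
So KepD is not produced.
Required activator KepD is absent, so *gorT* is not transcribed.
So GorT is not produced.
With no repressor bound, *fubV* is transcribed.
So FubV is produced and active.
No repressor is bound and CilV and FubV are active, so *gixX* is transcribed.
So GixX is produced and active.
With repressor GixX bound, *pexR* is not transcribed.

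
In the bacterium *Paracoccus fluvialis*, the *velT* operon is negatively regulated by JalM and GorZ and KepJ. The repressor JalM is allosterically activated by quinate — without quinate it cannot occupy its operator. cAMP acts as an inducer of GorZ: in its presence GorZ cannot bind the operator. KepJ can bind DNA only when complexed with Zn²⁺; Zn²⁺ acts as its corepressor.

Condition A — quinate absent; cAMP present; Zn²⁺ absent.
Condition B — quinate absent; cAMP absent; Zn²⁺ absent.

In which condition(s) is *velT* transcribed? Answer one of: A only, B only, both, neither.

A only

Condition A:
Quinate is absent, so JalM is inactive.
cAMP is present, so GorZ is inactive.
Zn²⁺ is absent, so KepJ is inactive.
With no repressor bound, *velT* is transcribed.
→ *velT* is ON in A.
Condition B:
Quinate is absent, so JalM is inactive.
cAMP is absent, so GorZ is active.
Zn²⁺ is absent, so KepJ is inactive.
With repressor GorZ bound, *velT* is not transcribed.
→ *velT* is OFF in B.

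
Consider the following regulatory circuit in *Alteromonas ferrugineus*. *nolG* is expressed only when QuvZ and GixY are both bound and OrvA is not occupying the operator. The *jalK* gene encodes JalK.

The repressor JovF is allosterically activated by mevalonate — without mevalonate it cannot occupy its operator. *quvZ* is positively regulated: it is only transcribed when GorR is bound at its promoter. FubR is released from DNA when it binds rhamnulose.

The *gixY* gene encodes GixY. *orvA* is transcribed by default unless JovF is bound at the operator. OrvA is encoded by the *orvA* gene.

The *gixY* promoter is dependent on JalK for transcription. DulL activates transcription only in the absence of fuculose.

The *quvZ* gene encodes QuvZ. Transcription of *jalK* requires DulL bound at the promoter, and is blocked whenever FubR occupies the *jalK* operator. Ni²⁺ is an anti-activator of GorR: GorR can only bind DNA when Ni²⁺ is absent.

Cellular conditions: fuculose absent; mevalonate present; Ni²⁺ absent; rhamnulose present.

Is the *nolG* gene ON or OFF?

ON

Ni²⁺ is absent, so GorR is active.
No repressor is bound and GorR is active, so *quvZ* is transcribed.
So QuvZ is produced and active.
Mevalonate is present, so JovF is active.
With repressor JovF bound, *orvA* is not transcribed.
So OrvA is not produced.
Rhamnulose is present, so FubR is inactive.
Fuculose is absent, so DulL is active.
No repressor is bound and DulL is active, so *jalK* is transcribed.
So JalK is produced and active.
No repressor is bound and JalK is active, so *gixY* is transcribed.
So GixY is produced and active.
No repressor is bound and QuvZ and GixY are active, so *nolG* is transcribed.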